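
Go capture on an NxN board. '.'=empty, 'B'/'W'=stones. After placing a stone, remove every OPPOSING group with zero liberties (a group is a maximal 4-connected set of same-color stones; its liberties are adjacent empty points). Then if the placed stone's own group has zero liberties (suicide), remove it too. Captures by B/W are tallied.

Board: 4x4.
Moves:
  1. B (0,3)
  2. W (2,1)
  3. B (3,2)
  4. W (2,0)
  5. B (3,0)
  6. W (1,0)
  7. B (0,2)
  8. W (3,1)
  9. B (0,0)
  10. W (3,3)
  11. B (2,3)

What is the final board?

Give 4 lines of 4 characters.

Answer: B.BB
W...
WW.B
.WB.

Derivation:
Move 1: B@(0,3) -> caps B=0 W=0
Move 2: W@(2,1) -> caps B=0 W=0
Move 3: B@(3,2) -> caps B=0 W=0
Move 4: W@(2,0) -> caps B=0 W=0
Move 5: B@(3,0) -> caps B=0 W=0
Move 6: W@(1,0) -> caps B=0 W=0
Move 7: B@(0,2) -> caps B=0 W=0
Move 8: W@(3,1) -> caps B=0 W=1
Move 9: B@(0,0) -> caps B=0 W=1
Move 10: W@(3,3) -> caps B=0 W=1
Move 11: B@(2,3) -> caps B=1 W=1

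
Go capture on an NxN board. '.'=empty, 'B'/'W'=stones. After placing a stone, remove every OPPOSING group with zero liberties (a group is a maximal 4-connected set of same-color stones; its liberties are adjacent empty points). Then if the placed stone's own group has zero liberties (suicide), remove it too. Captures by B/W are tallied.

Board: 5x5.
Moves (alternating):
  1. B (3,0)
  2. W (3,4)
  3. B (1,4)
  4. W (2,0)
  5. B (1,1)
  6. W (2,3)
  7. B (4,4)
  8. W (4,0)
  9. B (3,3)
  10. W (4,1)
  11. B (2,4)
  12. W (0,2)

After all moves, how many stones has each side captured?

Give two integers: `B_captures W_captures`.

Answer: 1 0

Derivation:
Move 1: B@(3,0) -> caps B=0 W=0
Move 2: W@(3,4) -> caps B=0 W=0
Move 3: B@(1,4) -> caps B=0 W=0
Move 4: W@(2,0) -> caps B=0 W=0
Move 5: B@(1,1) -> caps B=0 W=0
Move 6: W@(2,3) -> caps B=0 W=0
Move 7: B@(4,4) -> caps B=0 W=0
Move 8: W@(4,0) -> caps B=0 W=0
Move 9: B@(3,3) -> caps B=0 W=0
Move 10: W@(4,1) -> caps B=0 W=0
Move 11: B@(2,4) -> caps B=1 W=0
Move 12: W@(0,2) -> caps B=1 W=0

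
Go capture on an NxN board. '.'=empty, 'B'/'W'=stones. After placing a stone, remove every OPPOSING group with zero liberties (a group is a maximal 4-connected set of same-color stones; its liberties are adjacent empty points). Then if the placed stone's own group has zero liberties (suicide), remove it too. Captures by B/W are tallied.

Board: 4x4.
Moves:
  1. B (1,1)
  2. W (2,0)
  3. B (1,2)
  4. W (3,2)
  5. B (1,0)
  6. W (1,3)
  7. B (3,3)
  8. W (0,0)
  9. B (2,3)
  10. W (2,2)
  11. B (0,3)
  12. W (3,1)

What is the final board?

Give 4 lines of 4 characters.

Answer: W..B
BBBW
W.W.
.WW.

Derivation:
Move 1: B@(1,1) -> caps B=0 W=0
Move 2: W@(2,0) -> caps B=0 W=0
Move 3: B@(1,2) -> caps B=0 W=0
Move 4: W@(3,2) -> caps B=0 W=0
Move 5: B@(1,0) -> caps B=0 W=0
Move 6: W@(1,3) -> caps B=0 W=0
Move 7: B@(3,3) -> caps B=0 W=0
Move 8: W@(0,0) -> caps B=0 W=0
Move 9: B@(2,3) -> caps B=0 W=0
Move 10: W@(2,2) -> caps B=0 W=2
Move 11: B@(0,3) -> caps B=0 W=2
Move 12: W@(3,1) -> caps B=0 W=2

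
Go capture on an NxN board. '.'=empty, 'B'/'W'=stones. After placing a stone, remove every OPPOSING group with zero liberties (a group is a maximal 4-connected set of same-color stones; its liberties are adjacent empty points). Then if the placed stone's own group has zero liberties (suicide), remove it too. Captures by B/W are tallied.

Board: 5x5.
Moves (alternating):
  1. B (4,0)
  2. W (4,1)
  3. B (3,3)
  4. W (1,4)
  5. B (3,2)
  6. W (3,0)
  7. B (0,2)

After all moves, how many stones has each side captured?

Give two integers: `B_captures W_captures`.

Answer: 0 1

Derivation:
Move 1: B@(4,0) -> caps B=0 W=0
Move 2: W@(4,1) -> caps B=0 W=0
Move 3: B@(3,3) -> caps B=0 W=0
Move 4: W@(1,4) -> caps B=0 W=0
Move 5: B@(3,2) -> caps B=0 W=0
Move 6: W@(3,0) -> caps B=0 W=1
Move 7: B@(0,2) -> caps B=0 W=1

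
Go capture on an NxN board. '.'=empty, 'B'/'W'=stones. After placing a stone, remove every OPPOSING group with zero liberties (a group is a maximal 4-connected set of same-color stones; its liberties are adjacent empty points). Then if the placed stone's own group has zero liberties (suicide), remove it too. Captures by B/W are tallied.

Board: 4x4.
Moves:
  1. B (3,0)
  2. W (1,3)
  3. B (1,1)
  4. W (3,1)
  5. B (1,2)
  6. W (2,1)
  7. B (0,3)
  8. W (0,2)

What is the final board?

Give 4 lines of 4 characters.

Move 1: B@(3,0) -> caps B=0 W=0
Move 2: W@(1,3) -> caps B=0 W=0
Move 3: B@(1,1) -> caps B=0 W=0
Move 4: W@(3,1) -> caps B=0 W=0
Move 5: B@(1,2) -> caps B=0 W=0
Move 6: W@(2,1) -> caps B=0 W=0
Move 7: B@(0,3) -> caps B=0 W=0
Move 8: W@(0,2) -> caps B=0 W=1

Answer: ..W.
.BBW
.W..
BW..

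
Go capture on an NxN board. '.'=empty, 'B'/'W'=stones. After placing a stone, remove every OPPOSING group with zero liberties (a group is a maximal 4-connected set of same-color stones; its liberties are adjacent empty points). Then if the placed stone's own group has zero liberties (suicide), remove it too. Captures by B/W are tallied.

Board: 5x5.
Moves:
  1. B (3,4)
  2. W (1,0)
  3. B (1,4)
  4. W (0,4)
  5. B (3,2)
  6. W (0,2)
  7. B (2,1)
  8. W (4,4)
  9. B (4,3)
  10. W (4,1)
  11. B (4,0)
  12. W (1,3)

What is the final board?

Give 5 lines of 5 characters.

Move 1: B@(3,4) -> caps B=0 W=0
Move 2: W@(1,0) -> caps B=0 W=0
Move 3: B@(1,4) -> caps B=0 W=0
Move 4: W@(0,4) -> caps B=0 W=0
Move 5: B@(3,2) -> caps B=0 W=0
Move 6: W@(0,2) -> caps B=0 W=0
Move 7: B@(2,1) -> caps B=0 W=0
Move 8: W@(4,4) -> caps B=0 W=0
Move 9: B@(4,3) -> caps B=1 W=0
Move 10: W@(4,1) -> caps B=1 W=0
Move 11: B@(4,0) -> caps B=1 W=0
Move 12: W@(1,3) -> caps B=1 W=0

Answer: ..W.W
W..WB
.B...
..B.B
BW.B.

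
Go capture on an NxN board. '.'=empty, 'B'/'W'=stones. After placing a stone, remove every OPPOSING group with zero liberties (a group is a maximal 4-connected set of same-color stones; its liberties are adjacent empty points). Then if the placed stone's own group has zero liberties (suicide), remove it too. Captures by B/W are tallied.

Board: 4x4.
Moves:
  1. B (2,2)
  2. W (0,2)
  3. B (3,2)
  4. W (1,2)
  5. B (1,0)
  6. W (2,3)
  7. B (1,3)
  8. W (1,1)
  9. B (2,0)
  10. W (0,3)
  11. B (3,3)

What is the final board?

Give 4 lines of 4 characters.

Move 1: B@(2,2) -> caps B=0 W=0
Move 2: W@(0,2) -> caps B=0 W=0
Move 3: B@(3,2) -> caps B=0 W=0
Move 4: W@(1,2) -> caps B=0 W=0
Move 5: B@(1,0) -> caps B=0 W=0
Move 6: W@(2,3) -> caps B=0 W=0
Move 7: B@(1,3) -> caps B=0 W=0
Move 8: W@(1,1) -> caps B=0 W=0
Move 9: B@(2,0) -> caps B=0 W=0
Move 10: W@(0,3) -> caps B=0 W=1
Move 11: B@(3,3) -> caps B=0 W=1

Answer: ..WW
BWW.
B.BW
..BB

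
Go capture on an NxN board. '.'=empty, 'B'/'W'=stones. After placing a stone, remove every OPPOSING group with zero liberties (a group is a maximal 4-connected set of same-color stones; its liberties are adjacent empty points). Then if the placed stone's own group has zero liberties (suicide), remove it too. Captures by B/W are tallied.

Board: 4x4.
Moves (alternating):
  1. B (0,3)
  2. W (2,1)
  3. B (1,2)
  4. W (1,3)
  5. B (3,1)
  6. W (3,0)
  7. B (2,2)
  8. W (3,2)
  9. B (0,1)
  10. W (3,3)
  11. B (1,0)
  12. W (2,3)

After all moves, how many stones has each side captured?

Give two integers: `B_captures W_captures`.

Answer: 0 1

Derivation:
Move 1: B@(0,3) -> caps B=0 W=0
Move 2: W@(2,1) -> caps B=0 W=0
Move 3: B@(1,2) -> caps B=0 W=0
Move 4: W@(1,3) -> caps B=0 W=0
Move 5: B@(3,1) -> caps B=0 W=0
Move 6: W@(3,0) -> caps B=0 W=0
Move 7: B@(2,2) -> caps B=0 W=0
Move 8: W@(3,2) -> caps B=0 W=1
Move 9: B@(0,1) -> caps B=0 W=1
Move 10: W@(3,3) -> caps B=0 W=1
Move 11: B@(1,0) -> caps B=0 W=1
Move 12: W@(2,3) -> caps B=0 W=1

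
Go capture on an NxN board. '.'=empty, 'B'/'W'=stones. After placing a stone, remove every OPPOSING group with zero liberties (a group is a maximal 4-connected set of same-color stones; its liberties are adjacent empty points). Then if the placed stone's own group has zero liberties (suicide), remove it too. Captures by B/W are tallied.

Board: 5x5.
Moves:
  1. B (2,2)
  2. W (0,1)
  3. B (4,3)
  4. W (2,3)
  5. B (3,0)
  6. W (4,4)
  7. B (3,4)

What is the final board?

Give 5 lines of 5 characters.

Move 1: B@(2,2) -> caps B=0 W=0
Move 2: W@(0,1) -> caps B=0 W=0
Move 3: B@(4,3) -> caps B=0 W=0
Move 4: W@(2,3) -> caps B=0 W=0
Move 5: B@(3,0) -> caps B=0 W=0
Move 6: W@(4,4) -> caps B=0 W=0
Move 7: B@(3,4) -> caps B=1 W=0

Answer: .W...
.....
..BW.
B...B
...B.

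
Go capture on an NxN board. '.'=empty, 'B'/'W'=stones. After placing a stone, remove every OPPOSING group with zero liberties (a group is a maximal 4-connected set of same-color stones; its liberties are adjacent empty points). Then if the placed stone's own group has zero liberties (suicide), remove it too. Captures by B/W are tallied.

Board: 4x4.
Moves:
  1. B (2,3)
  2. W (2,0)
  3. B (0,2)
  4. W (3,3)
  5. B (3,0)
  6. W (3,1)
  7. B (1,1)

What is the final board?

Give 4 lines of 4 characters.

Answer: ..B.
.B..
W..B
.W.W

Derivation:
Move 1: B@(2,3) -> caps B=0 W=0
Move 2: W@(2,0) -> caps B=0 W=0
Move 3: B@(0,2) -> caps B=0 W=0
Move 4: W@(3,3) -> caps B=0 W=0
Move 5: B@(3,0) -> caps B=0 W=0
Move 6: W@(3,1) -> caps B=0 W=1
Move 7: B@(1,1) -> caps B=0 W=1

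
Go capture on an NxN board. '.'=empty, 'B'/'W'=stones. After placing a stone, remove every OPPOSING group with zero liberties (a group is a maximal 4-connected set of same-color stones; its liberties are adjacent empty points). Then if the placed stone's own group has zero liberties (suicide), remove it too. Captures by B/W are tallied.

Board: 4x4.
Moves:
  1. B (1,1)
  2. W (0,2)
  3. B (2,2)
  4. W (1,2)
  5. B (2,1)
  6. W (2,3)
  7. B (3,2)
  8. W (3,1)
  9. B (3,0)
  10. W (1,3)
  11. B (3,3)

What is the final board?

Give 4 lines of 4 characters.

Answer: ..W.
.BWW
.BBW
B.BB

Derivation:
Move 1: B@(1,1) -> caps B=0 W=0
Move 2: W@(0,2) -> caps B=0 W=0
Move 3: B@(2,2) -> caps B=0 W=0
Move 4: W@(1,2) -> caps B=0 W=0
Move 5: B@(2,1) -> caps B=0 W=0
Move 6: W@(2,3) -> caps B=0 W=0
Move 7: B@(3,2) -> caps B=0 W=0
Move 8: W@(3,1) -> caps B=0 W=0
Move 9: B@(3,0) -> caps B=1 W=0
Move 10: W@(1,3) -> caps B=1 W=0
Move 11: B@(3,3) -> caps B=1 W=0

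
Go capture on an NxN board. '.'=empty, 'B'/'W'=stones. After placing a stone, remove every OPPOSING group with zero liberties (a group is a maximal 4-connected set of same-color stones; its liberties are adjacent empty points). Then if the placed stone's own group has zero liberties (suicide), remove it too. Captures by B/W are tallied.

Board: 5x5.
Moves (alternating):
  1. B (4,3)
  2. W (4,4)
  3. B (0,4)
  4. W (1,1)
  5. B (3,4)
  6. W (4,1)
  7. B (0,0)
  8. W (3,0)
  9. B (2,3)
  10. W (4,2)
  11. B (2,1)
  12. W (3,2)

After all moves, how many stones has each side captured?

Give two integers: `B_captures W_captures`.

Answer: 1 0

Derivation:
Move 1: B@(4,3) -> caps B=0 W=0
Move 2: W@(4,4) -> caps B=0 W=0
Move 3: B@(0,4) -> caps B=0 W=0
Move 4: W@(1,1) -> caps B=0 W=0
Move 5: B@(3,4) -> caps B=1 W=0
Move 6: W@(4,1) -> caps B=1 W=0
Move 7: B@(0,0) -> caps B=1 W=0
Move 8: W@(3,0) -> caps B=1 W=0
Move 9: B@(2,3) -> caps B=1 W=0
Move 10: W@(4,2) -> caps B=1 W=0
Move 11: B@(2,1) -> caps B=1 W=0
Move 12: W@(3,2) -> caps B=1 W=0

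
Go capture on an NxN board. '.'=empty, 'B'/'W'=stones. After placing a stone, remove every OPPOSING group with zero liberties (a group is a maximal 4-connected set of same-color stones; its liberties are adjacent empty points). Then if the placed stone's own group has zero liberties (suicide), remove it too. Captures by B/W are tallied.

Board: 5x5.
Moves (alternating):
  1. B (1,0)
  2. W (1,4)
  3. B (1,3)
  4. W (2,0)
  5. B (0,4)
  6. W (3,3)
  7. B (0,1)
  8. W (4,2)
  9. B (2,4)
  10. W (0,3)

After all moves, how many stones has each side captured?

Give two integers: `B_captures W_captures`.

Move 1: B@(1,0) -> caps B=0 W=0
Move 2: W@(1,4) -> caps B=0 W=0
Move 3: B@(1,3) -> caps B=0 W=0
Move 4: W@(2,0) -> caps B=0 W=0
Move 5: B@(0,4) -> caps B=0 W=0
Move 6: W@(3,3) -> caps B=0 W=0
Move 7: B@(0,1) -> caps B=0 W=0
Move 8: W@(4,2) -> caps B=0 W=0
Move 9: B@(2,4) -> caps B=1 W=0
Move 10: W@(0,3) -> caps B=1 W=0

Answer: 1 0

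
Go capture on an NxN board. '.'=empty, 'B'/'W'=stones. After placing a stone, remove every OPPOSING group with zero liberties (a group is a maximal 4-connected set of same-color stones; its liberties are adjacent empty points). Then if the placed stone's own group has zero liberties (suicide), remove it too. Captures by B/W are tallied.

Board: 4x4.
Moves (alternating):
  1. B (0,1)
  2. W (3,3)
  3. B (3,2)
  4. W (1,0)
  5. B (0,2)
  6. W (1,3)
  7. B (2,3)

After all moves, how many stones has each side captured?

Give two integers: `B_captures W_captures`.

Answer: 1 0

Derivation:
Move 1: B@(0,1) -> caps B=0 W=0
Move 2: W@(3,3) -> caps B=0 W=0
Move 3: B@(3,2) -> caps B=0 W=0
Move 4: W@(1,0) -> caps B=0 W=0
Move 5: B@(0,2) -> caps B=0 W=0
Move 6: W@(1,3) -> caps B=0 W=0
Move 7: B@(2,3) -> caps B=1 W=0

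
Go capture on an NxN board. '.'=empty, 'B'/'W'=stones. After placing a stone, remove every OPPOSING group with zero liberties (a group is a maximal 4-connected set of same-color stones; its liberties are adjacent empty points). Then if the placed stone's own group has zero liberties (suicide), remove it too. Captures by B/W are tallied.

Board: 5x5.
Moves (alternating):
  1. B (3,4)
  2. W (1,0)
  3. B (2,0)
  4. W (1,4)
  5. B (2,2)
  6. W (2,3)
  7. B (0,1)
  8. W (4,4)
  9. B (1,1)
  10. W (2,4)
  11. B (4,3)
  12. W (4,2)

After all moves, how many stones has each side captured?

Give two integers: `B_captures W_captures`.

Answer: 1 0

Derivation:
Move 1: B@(3,4) -> caps B=0 W=0
Move 2: W@(1,0) -> caps B=0 W=0
Move 3: B@(2,0) -> caps B=0 W=0
Move 4: W@(1,4) -> caps B=0 W=0
Move 5: B@(2,2) -> caps B=0 W=0
Move 6: W@(2,3) -> caps B=0 W=0
Move 7: B@(0,1) -> caps B=0 W=0
Move 8: W@(4,4) -> caps B=0 W=0
Move 9: B@(1,1) -> caps B=0 W=0
Move 10: W@(2,4) -> caps B=0 W=0
Move 11: B@(4,3) -> caps B=1 W=0
Move 12: W@(4,2) -> caps B=1 W=0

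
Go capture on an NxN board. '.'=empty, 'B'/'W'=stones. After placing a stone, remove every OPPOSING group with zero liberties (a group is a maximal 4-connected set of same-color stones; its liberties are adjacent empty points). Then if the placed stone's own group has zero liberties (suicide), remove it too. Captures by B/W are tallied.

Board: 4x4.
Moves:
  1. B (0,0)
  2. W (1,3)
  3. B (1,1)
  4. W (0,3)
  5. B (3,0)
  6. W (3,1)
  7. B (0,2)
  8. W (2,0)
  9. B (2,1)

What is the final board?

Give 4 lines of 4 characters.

Move 1: B@(0,0) -> caps B=0 W=0
Move 2: W@(1,3) -> caps B=0 W=0
Move 3: B@(1,1) -> caps B=0 W=0
Move 4: W@(0,3) -> caps B=0 W=0
Move 5: B@(3,0) -> caps B=0 W=0
Move 6: W@(3,1) -> caps B=0 W=0
Move 7: B@(0,2) -> caps B=0 W=0
Move 8: W@(2,0) -> caps B=0 W=1
Move 9: B@(2,1) -> caps B=0 W=1

Answer: B.BW
.B.W
WB..
.W..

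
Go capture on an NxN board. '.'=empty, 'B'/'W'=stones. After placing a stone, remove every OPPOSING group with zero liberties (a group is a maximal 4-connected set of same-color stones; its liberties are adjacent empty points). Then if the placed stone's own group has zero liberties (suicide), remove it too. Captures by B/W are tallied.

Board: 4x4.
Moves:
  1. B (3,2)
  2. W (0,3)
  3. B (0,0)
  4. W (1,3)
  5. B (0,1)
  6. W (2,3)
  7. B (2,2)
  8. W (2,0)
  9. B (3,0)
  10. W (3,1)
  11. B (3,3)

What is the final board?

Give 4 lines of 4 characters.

Move 1: B@(3,2) -> caps B=0 W=0
Move 2: W@(0,3) -> caps B=0 W=0
Move 3: B@(0,0) -> caps B=0 W=0
Move 4: W@(1,3) -> caps B=0 W=0
Move 5: B@(0,1) -> caps B=0 W=0
Move 6: W@(2,3) -> caps B=0 W=0
Move 7: B@(2,2) -> caps B=0 W=0
Move 8: W@(2,0) -> caps B=0 W=0
Move 9: B@(3,0) -> caps B=0 W=0
Move 10: W@(3,1) -> caps B=0 W=1
Move 11: B@(3,3) -> caps B=0 W=1

Answer: BB.W
...W
W.BW
.WBB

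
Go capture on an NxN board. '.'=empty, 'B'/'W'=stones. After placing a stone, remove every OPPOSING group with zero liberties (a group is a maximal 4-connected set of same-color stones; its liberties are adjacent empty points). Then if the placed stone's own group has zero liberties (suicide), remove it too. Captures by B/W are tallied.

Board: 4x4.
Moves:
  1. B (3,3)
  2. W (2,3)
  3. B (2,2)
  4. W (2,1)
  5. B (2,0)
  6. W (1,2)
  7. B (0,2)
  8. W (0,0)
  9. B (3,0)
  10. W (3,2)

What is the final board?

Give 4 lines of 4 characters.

Move 1: B@(3,3) -> caps B=0 W=0
Move 2: W@(2,3) -> caps B=0 W=0
Move 3: B@(2,2) -> caps B=0 W=0
Move 4: W@(2,1) -> caps B=0 W=0
Move 5: B@(2,0) -> caps B=0 W=0
Move 6: W@(1,2) -> caps B=0 W=0
Move 7: B@(0,2) -> caps B=0 W=0
Move 8: W@(0,0) -> caps B=0 W=0
Move 9: B@(3,0) -> caps B=0 W=0
Move 10: W@(3,2) -> caps B=0 W=2

Answer: W.B.
..W.
BW.W
B.W.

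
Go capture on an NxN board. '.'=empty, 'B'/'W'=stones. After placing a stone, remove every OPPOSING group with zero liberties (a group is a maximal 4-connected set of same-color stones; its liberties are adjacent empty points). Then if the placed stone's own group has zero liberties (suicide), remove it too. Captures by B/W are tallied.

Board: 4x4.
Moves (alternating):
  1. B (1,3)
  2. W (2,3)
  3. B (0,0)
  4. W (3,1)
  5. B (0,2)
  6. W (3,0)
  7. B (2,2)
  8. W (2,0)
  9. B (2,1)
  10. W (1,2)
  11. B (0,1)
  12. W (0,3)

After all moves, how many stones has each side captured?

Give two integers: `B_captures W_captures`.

Answer: 0 1

Derivation:
Move 1: B@(1,3) -> caps B=0 W=0
Move 2: W@(2,3) -> caps B=0 W=0
Move 3: B@(0,0) -> caps B=0 W=0
Move 4: W@(3,1) -> caps B=0 W=0
Move 5: B@(0,2) -> caps B=0 W=0
Move 6: W@(3,0) -> caps B=0 W=0
Move 7: B@(2,2) -> caps B=0 W=0
Move 8: W@(2,0) -> caps B=0 W=0
Move 9: B@(2,1) -> caps B=0 W=0
Move 10: W@(1,2) -> caps B=0 W=0
Move 11: B@(0,1) -> caps B=0 W=0
Move 12: W@(0,3) -> caps B=0 W=1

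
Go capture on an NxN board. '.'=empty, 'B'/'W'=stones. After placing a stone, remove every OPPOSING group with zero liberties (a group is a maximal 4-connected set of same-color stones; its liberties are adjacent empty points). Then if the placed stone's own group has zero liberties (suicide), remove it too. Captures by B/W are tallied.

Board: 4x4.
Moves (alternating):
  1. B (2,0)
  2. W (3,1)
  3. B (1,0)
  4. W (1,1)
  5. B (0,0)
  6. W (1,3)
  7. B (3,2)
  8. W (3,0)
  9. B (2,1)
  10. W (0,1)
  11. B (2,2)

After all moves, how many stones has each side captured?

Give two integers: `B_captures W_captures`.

Move 1: B@(2,0) -> caps B=0 W=0
Move 2: W@(3,1) -> caps B=0 W=0
Move 3: B@(1,0) -> caps B=0 W=0
Move 4: W@(1,1) -> caps B=0 W=0
Move 5: B@(0,0) -> caps B=0 W=0
Move 6: W@(1,3) -> caps B=0 W=0
Move 7: B@(3,2) -> caps B=0 W=0
Move 8: W@(3,0) -> caps B=0 W=0
Move 9: B@(2,1) -> caps B=2 W=0
Move 10: W@(0,1) -> caps B=2 W=0
Move 11: B@(2,2) -> caps B=2 W=0

Answer: 2 0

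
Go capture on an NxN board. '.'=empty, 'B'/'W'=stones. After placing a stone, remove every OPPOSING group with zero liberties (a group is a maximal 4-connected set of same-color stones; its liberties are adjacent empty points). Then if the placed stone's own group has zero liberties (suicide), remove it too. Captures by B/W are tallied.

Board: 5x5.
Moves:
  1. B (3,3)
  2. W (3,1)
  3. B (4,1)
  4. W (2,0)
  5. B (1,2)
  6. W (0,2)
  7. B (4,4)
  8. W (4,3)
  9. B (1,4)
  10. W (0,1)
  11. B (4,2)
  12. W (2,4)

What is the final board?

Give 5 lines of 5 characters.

Move 1: B@(3,3) -> caps B=0 W=0
Move 2: W@(3,1) -> caps B=0 W=0
Move 3: B@(4,1) -> caps B=0 W=0
Move 4: W@(2,0) -> caps B=0 W=0
Move 5: B@(1,2) -> caps B=0 W=0
Move 6: W@(0,2) -> caps B=0 W=0
Move 7: B@(4,4) -> caps B=0 W=0
Move 8: W@(4,3) -> caps B=0 W=0
Move 9: B@(1,4) -> caps B=0 W=0
Move 10: W@(0,1) -> caps B=0 W=0
Move 11: B@(4,2) -> caps B=1 W=0
Move 12: W@(2,4) -> caps B=1 W=0

Answer: .WW..
..B.B
W...W
.W.B.
.BB.B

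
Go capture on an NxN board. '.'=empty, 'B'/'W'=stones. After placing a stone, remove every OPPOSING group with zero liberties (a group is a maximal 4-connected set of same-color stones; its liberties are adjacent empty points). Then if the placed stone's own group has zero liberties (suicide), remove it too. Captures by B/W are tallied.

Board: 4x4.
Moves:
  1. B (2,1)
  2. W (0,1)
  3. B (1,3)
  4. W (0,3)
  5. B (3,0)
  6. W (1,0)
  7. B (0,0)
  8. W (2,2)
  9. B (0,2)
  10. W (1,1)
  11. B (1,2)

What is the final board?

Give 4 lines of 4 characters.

Answer: .WB.
WWBB
.BW.
B...

Derivation:
Move 1: B@(2,1) -> caps B=0 W=0
Move 2: W@(0,1) -> caps B=0 W=0
Move 3: B@(1,3) -> caps B=0 W=0
Move 4: W@(0,3) -> caps B=0 W=0
Move 5: B@(3,0) -> caps B=0 W=0
Move 6: W@(1,0) -> caps B=0 W=0
Move 7: B@(0,0) -> caps B=0 W=0
Move 8: W@(2,2) -> caps B=0 W=0
Move 9: B@(0,2) -> caps B=1 W=0
Move 10: W@(1,1) -> caps B=1 W=0
Move 11: B@(1,2) -> caps B=1 W=0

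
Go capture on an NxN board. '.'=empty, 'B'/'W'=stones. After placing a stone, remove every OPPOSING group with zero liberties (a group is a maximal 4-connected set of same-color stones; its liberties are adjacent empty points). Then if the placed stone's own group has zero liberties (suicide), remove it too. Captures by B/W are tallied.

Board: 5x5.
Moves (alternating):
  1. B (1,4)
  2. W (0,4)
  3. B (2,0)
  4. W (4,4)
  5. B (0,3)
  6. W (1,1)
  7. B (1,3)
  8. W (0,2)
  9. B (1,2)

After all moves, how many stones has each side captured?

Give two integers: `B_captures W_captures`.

Answer: 1 0

Derivation:
Move 1: B@(1,4) -> caps B=0 W=0
Move 2: W@(0,4) -> caps B=0 W=0
Move 3: B@(2,0) -> caps B=0 W=0
Move 4: W@(4,4) -> caps B=0 W=0
Move 5: B@(0,3) -> caps B=1 W=0
Move 6: W@(1,1) -> caps B=1 W=0
Move 7: B@(1,3) -> caps B=1 W=0
Move 8: W@(0,2) -> caps B=1 W=0
Move 9: B@(1,2) -> caps B=1 W=0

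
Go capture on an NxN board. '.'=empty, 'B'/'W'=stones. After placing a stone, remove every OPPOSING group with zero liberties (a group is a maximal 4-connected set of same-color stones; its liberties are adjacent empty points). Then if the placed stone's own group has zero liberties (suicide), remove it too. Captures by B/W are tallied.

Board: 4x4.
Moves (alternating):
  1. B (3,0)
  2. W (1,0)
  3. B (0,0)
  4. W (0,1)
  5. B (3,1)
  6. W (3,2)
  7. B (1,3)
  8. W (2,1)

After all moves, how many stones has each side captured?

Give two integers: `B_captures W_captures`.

Answer: 0 1

Derivation:
Move 1: B@(3,0) -> caps B=0 W=0
Move 2: W@(1,0) -> caps B=0 W=0
Move 3: B@(0,0) -> caps B=0 W=0
Move 4: W@(0,1) -> caps B=0 W=1
Move 5: B@(3,1) -> caps B=0 W=1
Move 6: W@(3,2) -> caps B=0 W=1
Move 7: B@(1,3) -> caps B=0 W=1
Move 8: W@(2,1) -> caps B=0 W=1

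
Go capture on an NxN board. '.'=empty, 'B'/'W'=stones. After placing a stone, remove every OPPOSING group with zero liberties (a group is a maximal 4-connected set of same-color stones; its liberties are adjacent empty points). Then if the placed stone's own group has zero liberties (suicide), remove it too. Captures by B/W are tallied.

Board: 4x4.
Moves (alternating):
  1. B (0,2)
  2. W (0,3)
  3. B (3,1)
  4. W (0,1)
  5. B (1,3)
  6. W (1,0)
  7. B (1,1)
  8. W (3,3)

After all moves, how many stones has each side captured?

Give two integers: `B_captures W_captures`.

Answer: 1 0

Derivation:
Move 1: B@(0,2) -> caps B=0 W=0
Move 2: W@(0,3) -> caps B=0 W=0
Move 3: B@(3,1) -> caps B=0 W=0
Move 4: W@(0,1) -> caps B=0 W=0
Move 5: B@(1,3) -> caps B=1 W=0
Move 6: W@(1,0) -> caps B=1 W=0
Move 7: B@(1,1) -> caps B=1 W=0
Move 8: W@(3,3) -> caps B=1 W=0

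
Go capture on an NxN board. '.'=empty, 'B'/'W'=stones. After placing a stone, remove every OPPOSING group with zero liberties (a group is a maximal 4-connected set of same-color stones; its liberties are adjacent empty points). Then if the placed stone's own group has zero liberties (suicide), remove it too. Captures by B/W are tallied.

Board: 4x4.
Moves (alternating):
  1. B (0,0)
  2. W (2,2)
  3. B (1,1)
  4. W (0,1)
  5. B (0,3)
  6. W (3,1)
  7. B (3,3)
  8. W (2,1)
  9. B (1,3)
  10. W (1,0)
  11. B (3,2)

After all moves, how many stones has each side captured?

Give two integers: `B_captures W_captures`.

Answer: 0 1

Derivation:
Move 1: B@(0,0) -> caps B=0 W=0
Move 2: W@(2,2) -> caps B=0 W=0
Move 3: B@(1,1) -> caps B=0 W=0
Move 4: W@(0,1) -> caps B=0 W=0
Move 5: B@(0,3) -> caps B=0 W=0
Move 6: W@(3,1) -> caps B=0 W=0
Move 7: B@(3,3) -> caps B=0 W=0
Move 8: W@(2,1) -> caps B=0 W=0
Move 9: B@(1,3) -> caps B=0 W=0
Move 10: W@(1,0) -> caps B=0 W=1
Move 11: B@(3,2) -> caps B=0 W=1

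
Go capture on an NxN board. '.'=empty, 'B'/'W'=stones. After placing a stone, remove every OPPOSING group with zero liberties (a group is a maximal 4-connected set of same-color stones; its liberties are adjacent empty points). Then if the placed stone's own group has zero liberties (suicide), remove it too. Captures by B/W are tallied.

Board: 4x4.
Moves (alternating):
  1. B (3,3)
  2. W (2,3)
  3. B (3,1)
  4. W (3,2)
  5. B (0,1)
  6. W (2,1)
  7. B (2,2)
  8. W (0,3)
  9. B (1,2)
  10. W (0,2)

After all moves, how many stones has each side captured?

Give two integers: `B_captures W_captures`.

Answer: 0 1

Derivation:
Move 1: B@(3,3) -> caps B=0 W=0
Move 2: W@(2,3) -> caps B=0 W=0
Move 3: B@(3,1) -> caps B=0 W=0
Move 4: W@(3,2) -> caps B=0 W=1
Move 5: B@(0,1) -> caps B=0 W=1
Move 6: W@(2,1) -> caps B=0 W=1
Move 7: B@(2,2) -> caps B=0 W=1
Move 8: W@(0,3) -> caps B=0 W=1
Move 9: B@(1,2) -> caps B=0 W=1
Move 10: W@(0,2) -> caps B=0 W=1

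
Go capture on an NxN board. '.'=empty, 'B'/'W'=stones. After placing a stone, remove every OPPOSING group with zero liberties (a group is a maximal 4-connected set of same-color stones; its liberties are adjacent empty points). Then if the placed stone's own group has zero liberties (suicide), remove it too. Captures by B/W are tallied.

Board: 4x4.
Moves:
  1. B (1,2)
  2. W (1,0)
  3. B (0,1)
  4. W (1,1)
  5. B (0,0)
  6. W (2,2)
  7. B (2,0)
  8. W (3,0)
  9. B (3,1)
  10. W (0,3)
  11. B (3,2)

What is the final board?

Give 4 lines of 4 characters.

Answer: BB.W
WWB.
B.W.
.BB.

Derivation:
Move 1: B@(1,2) -> caps B=0 W=0
Move 2: W@(1,0) -> caps B=0 W=0
Move 3: B@(0,1) -> caps B=0 W=0
Move 4: W@(1,1) -> caps B=0 W=0
Move 5: B@(0,0) -> caps B=0 W=0
Move 6: W@(2,2) -> caps B=0 W=0
Move 7: B@(2,0) -> caps B=0 W=0
Move 8: W@(3,0) -> caps B=0 W=0
Move 9: B@(3,1) -> caps B=1 W=0
Move 10: W@(0,3) -> caps B=1 W=0
Move 11: B@(3,2) -> caps B=1 W=0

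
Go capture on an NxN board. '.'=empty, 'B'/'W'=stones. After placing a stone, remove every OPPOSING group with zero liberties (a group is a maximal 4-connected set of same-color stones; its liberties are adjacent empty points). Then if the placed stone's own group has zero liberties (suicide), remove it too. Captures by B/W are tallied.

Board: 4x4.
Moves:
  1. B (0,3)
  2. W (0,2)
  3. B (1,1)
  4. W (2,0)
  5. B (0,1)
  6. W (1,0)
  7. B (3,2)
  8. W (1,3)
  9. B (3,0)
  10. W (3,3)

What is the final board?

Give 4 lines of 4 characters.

Move 1: B@(0,3) -> caps B=0 W=0
Move 2: W@(0,2) -> caps B=0 W=0
Move 3: B@(1,1) -> caps B=0 W=0
Move 4: W@(2,0) -> caps B=0 W=0
Move 5: B@(0,1) -> caps B=0 W=0
Move 6: W@(1,0) -> caps B=0 W=0
Move 7: B@(3,2) -> caps B=0 W=0
Move 8: W@(1,3) -> caps B=0 W=1
Move 9: B@(3,0) -> caps B=0 W=1
Move 10: W@(3,3) -> caps B=0 W=1

Answer: .BW.
WB.W
W...
B.BW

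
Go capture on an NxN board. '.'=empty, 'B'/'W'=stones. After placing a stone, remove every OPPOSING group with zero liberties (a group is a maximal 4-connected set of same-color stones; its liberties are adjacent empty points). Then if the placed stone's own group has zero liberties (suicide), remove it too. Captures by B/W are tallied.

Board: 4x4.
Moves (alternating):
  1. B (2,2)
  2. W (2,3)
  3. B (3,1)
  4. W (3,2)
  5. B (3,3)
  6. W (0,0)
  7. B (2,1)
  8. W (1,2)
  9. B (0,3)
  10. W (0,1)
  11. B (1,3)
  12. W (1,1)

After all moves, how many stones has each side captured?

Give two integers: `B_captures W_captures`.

Answer: 2 0

Derivation:
Move 1: B@(2,2) -> caps B=0 W=0
Move 2: W@(2,3) -> caps B=0 W=0
Move 3: B@(3,1) -> caps B=0 W=0
Move 4: W@(3,2) -> caps B=0 W=0
Move 5: B@(3,3) -> caps B=1 W=0
Move 6: W@(0,0) -> caps B=1 W=0
Move 7: B@(2,1) -> caps B=1 W=0
Move 8: W@(1,2) -> caps B=1 W=0
Move 9: B@(0,3) -> caps B=1 W=0
Move 10: W@(0,1) -> caps B=1 W=0
Move 11: B@(1,3) -> caps B=2 W=0
Move 12: W@(1,1) -> caps B=2 W=0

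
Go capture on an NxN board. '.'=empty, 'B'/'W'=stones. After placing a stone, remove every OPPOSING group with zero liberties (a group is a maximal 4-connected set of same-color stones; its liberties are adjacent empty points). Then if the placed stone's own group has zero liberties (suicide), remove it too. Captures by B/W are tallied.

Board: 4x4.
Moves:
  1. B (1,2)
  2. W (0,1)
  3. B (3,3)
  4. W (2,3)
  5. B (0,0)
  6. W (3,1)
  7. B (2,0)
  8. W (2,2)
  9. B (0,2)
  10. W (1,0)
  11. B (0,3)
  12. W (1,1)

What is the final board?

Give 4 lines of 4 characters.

Move 1: B@(1,2) -> caps B=0 W=0
Move 2: W@(0,1) -> caps B=0 W=0
Move 3: B@(3,3) -> caps B=0 W=0
Move 4: W@(2,3) -> caps B=0 W=0
Move 5: B@(0,0) -> caps B=0 W=0
Move 6: W@(3,1) -> caps B=0 W=0
Move 7: B@(2,0) -> caps B=0 W=0
Move 8: W@(2,2) -> caps B=0 W=0
Move 9: B@(0,2) -> caps B=0 W=0
Move 10: W@(1,0) -> caps B=0 W=1
Move 11: B@(0,3) -> caps B=0 W=1
Move 12: W@(1,1) -> caps B=0 W=1

Answer: .WBB
WWB.
B.WW
.W.B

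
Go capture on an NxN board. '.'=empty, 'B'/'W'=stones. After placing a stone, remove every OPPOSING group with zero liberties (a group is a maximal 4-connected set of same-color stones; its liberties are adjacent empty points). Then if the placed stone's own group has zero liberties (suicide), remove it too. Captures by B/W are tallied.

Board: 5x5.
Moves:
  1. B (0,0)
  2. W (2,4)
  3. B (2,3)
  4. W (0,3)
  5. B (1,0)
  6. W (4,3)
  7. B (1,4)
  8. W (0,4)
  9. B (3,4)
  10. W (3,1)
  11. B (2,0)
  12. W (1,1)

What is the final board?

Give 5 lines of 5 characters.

Answer: B..WW
BW..B
B..B.
.W..B
...W.

Derivation:
Move 1: B@(0,0) -> caps B=0 W=0
Move 2: W@(2,4) -> caps B=0 W=0
Move 3: B@(2,3) -> caps B=0 W=0
Move 4: W@(0,3) -> caps B=0 W=0
Move 5: B@(1,0) -> caps B=0 W=0
Move 6: W@(4,3) -> caps B=0 W=0
Move 7: B@(1,4) -> caps B=0 W=0
Move 8: W@(0,4) -> caps B=0 W=0
Move 9: B@(3,4) -> caps B=1 W=0
Move 10: W@(3,1) -> caps B=1 W=0
Move 11: B@(2,0) -> caps B=1 W=0
Move 12: W@(1,1) -> caps B=1 W=0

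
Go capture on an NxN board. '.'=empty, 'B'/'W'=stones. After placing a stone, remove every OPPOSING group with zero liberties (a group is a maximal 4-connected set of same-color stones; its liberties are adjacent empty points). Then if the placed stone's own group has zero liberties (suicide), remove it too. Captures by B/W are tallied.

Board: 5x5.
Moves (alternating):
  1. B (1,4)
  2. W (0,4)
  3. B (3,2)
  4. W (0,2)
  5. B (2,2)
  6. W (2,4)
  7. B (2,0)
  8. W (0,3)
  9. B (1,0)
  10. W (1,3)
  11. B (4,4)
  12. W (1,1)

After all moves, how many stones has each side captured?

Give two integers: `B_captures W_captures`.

Move 1: B@(1,4) -> caps B=0 W=0
Move 2: W@(0,4) -> caps B=0 W=0
Move 3: B@(3,2) -> caps B=0 W=0
Move 4: W@(0,2) -> caps B=0 W=0
Move 5: B@(2,2) -> caps B=0 W=0
Move 6: W@(2,4) -> caps B=0 W=0
Move 7: B@(2,0) -> caps B=0 W=0
Move 8: W@(0,3) -> caps B=0 W=0
Move 9: B@(1,0) -> caps B=0 W=0
Move 10: W@(1,3) -> caps B=0 W=1
Move 11: B@(4,4) -> caps B=0 W=1
Move 12: W@(1,1) -> caps B=0 W=1

Answer: 0 1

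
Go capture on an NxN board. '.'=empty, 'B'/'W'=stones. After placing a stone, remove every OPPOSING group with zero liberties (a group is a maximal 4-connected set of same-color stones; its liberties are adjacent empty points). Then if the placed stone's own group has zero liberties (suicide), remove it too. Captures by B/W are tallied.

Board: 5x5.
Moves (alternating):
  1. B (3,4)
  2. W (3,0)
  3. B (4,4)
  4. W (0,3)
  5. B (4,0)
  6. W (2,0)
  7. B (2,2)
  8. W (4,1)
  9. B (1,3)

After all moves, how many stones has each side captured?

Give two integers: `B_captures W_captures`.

Move 1: B@(3,4) -> caps B=0 W=0
Move 2: W@(3,0) -> caps B=0 W=0
Move 3: B@(4,4) -> caps B=0 W=0
Move 4: W@(0,3) -> caps B=0 W=0
Move 5: B@(4,0) -> caps B=0 W=0
Move 6: W@(2,0) -> caps B=0 W=0
Move 7: B@(2,2) -> caps B=0 W=0
Move 8: W@(4,1) -> caps B=0 W=1
Move 9: B@(1,3) -> caps B=0 W=1

Answer: 0 1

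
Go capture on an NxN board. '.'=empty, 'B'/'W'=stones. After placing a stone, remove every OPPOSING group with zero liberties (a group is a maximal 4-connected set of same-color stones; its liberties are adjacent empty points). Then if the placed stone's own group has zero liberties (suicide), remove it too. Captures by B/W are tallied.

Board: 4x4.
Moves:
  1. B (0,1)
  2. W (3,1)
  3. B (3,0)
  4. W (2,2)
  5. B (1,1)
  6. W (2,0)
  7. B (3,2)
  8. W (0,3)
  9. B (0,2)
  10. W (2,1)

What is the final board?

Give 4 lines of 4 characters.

Answer: .BBW
.B..
WWW.
.WB.

Derivation:
Move 1: B@(0,1) -> caps B=0 W=0
Move 2: W@(3,1) -> caps B=0 W=0
Move 3: B@(3,0) -> caps B=0 W=0
Move 4: W@(2,2) -> caps B=0 W=0
Move 5: B@(1,1) -> caps B=0 W=0
Move 6: W@(2,0) -> caps B=0 W=1
Move 7: B@(3,2) -> caps B=0 W=1
Move 8: W@(0,3) -> caps B=0 W=1
Move 9: B@(0,2) -> caps B=0 W=1
Move 10: W@(2,1) -> caps B=0 W=1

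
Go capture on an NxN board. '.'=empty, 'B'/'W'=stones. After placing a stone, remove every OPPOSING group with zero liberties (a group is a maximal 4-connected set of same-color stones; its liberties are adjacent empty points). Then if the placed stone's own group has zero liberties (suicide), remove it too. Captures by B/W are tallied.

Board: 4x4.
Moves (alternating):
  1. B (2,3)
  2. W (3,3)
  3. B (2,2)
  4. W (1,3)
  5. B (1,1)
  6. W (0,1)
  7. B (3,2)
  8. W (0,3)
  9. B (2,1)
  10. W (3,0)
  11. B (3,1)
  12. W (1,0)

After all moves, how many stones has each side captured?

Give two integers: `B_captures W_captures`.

Answer: 1 0

Derivation:
Move 1: B@(2,3) -> caps B=0 W=0
Move 2: W@(3,3) -> caps B=0 W=0
Move 3: B@(2,2) -> caps B=0 W=0
Move 4: W@(1,3) -> caps B=0 W=0
Move 5: B@(1,1) -> caps B=0 W=0
Move 6: W@(0,1) -> caps B=0 W=0
Move 7: B@(3,2) -> caps B=1 W=0
Move 8: W@(0,3) -> caps B=1 W=0
Move 9: B@(2,1) -> caps B=1 W=0
Move 10: W@(3,0) -> caps B=1 W=0
Move 11: B@(3,1) -> caps B=1 W=0
Move 12: W@(1,0) -> caps B=1 W=0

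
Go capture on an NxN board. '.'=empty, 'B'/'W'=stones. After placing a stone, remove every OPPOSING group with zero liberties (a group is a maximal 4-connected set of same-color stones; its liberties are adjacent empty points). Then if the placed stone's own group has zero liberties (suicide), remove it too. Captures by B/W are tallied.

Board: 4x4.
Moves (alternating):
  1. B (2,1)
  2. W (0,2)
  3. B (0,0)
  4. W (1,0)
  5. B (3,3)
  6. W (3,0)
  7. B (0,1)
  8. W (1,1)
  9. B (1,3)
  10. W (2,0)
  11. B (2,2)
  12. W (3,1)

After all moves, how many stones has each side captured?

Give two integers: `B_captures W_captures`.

Move 1: B@(2,1) -> caps B=0 W=0
Move 2: W@(0,2) -> caps B=0 W=0
Move 3: B@(0,0) -> caps B=0 W=0
Move 4: W@(1,0) -> caps B=0 W=0
Move 5: B@(3,3) -> caps B=0 W=0
Move 6: W@(3,0) -> caps B=0 W=0
Move 7: B@(0,1) -> caps B=0 W=0
Move 8: W@(1,1) -> caps B=0 W=2
Move 9: B@(1,3) -> caps B=0 W=2
Move 10: W@(2,0) -> caps B=0 W=2
Move 11: B@(2,2) -> caps B=0 W=2
Move 12: W@(3,1) -> caps B=0 W=2

Answer: 0 2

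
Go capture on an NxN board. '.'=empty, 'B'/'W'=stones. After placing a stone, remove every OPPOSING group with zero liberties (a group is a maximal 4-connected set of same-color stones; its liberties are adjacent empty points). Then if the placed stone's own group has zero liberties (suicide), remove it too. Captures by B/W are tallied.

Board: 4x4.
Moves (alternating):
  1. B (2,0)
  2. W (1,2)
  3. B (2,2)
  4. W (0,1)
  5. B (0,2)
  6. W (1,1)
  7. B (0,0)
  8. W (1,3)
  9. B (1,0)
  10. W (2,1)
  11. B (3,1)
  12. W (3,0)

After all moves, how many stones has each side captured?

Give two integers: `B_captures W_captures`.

Move 1: B@(2,0) -> caps B=0 W=0
Move 2: W@(1,2) -> caps B=0 W=0
Move 3: B@(2,2) -> caps B=0 W=0
Move 4: W@(0,1) -> caps B=0 W=0
Move 5: B@(0,2) -> caps B=0 W=0
Move 6: W@(1,1) -> caps B=0 W=0
Move 7: B@(0,0) -> caps B=0 W=0
Move 8: W@(1,3) -> caps B=0 W=0
Move 9: B@(1,0) -> caps B=0 W=0
Move 10: W@(2,1) -> caps B=0 W=0
Move 11: B@(3,1) -> caps B=0 W=0
Move 12: W@(3,0) -> caps B=0 W=3

Answer: 0 3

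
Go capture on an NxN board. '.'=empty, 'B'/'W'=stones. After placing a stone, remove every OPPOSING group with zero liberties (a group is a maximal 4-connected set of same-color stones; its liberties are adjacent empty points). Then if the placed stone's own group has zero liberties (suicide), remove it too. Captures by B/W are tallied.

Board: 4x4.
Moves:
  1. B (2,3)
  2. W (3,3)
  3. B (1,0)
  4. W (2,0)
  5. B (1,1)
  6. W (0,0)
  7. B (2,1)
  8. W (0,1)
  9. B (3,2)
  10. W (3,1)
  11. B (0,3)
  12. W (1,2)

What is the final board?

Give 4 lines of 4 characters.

Move 1: B@(2,3) -> caps B=0 W=0
Move 2: W@(3,3) -> caps B=0 W=0
Move 3: B@(1,0) -> caps B=0 W=0
Move 4: W@(2,0) -> caps B=0 W=0
Move 5: B@(1,1) -> caps B=0 W=0
Move 6: W@(0,0) -> caps B=0 W=0
Move 7: B@(2,1) -> caps B=0 W=0
Move 8: W@(0,1) -> caps B=0 W=0
Move 9: B@(3,2) -> caps B=1 W=0
Move 10: W@(3,1) -> caps B=1 W=0
Move 11: B@(0,3) -> caps B=1 W=0
Move 12: W@(1,2) -> caps B=1 W=0

Answer: WW.B
BBW.
WB.B
.WB.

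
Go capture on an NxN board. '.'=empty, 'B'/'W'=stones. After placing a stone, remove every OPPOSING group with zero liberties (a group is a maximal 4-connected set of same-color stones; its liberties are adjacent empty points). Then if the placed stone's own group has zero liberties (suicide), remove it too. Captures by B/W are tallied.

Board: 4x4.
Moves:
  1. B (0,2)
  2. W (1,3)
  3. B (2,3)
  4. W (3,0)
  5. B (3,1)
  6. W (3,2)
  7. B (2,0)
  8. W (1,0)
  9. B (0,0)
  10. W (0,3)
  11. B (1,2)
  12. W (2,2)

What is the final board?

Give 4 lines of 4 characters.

Move 1: B@(0,2) -> caps B=0 W=0
Move 2: W@(1,3) -> caps B=0 W=0
Move 3: B@(2,3) -> caps B=0 W=0
Move 4: W@(3,0) -> caps B=0 W=0
Move 5: B@(3,1) -> caps B=0 W=0
Move 6: W@(3,2) -> caps B=0 W=0
Move 7: B@(2,0) -> caps B=1 W=0
Move 8: W@(1,0) -> caps B=1 W=0
Move 9: B@(0,0) -> caps B=1 W=0
Move 10: W@(0,3) -> caps B=1 W=0
Move 11: B@(1,2) -> caps B=3 W=0
Move 12: W@(2,2) -> caps B=3 W=0

Answer: B.B.
W.B.
B.WB
.BW.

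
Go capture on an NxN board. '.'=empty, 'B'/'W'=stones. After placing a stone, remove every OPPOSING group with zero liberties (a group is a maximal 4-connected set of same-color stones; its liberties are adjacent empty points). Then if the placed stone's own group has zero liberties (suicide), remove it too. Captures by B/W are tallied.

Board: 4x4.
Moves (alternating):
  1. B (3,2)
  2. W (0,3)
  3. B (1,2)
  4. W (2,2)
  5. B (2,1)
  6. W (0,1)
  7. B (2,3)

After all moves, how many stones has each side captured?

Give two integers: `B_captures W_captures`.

Answer: 1 0

Derivation:
Move 1: B@(3,2) -> caps B=0 W=0
Move 2: W@(0,3) -> caps B=0 W=0
Move 3: B@(1,2) -> caps B=0 W=0
Move 4: W@(2,2) -> caps B=0 W=0
Move 5: B@(2,1) -> caps B=0 W=0
Move 6: W@(0,1) -> caps B=0 W=0
Move 7: B@(2,3) -> caps B=1 W=0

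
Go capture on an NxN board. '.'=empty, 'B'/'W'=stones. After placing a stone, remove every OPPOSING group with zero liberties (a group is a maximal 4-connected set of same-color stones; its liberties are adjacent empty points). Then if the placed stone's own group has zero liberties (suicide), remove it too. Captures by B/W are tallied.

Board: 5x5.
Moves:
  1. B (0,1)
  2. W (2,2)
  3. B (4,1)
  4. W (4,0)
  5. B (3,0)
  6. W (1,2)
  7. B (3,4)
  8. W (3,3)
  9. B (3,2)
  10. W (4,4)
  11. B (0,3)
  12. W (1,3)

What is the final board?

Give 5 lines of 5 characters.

Answer: .B.B.
..WW.
..W..
B.BWB
.B..W

Derivation:
Move 1: B@(0,1) -> caps B=0 W=0
Move 2: W@(2,2) -> caps B=0 W=0
Move 3: B@(4,1) -> caps B=0 W=0
Move 4: W@(4,0) -> caps B=0 W=0
Move 5: B@(3,0) -> caps B=1 W=0
Move 6: W@(1,2) -> caps B=1 W=0
Move 7: B@(3,4) -> caps B=1 W=0
Move 8: W@(3,3) -> caps B=1 W=0
Move 9: B@(3,2) -> caps B=1 W=0
Move 10: W@(4,4) -> caps B=1 W=0
Move 11: B@(0,3) -> caps B=1 W=0
Move 12: W@(1,3) -> caps B=1 W=0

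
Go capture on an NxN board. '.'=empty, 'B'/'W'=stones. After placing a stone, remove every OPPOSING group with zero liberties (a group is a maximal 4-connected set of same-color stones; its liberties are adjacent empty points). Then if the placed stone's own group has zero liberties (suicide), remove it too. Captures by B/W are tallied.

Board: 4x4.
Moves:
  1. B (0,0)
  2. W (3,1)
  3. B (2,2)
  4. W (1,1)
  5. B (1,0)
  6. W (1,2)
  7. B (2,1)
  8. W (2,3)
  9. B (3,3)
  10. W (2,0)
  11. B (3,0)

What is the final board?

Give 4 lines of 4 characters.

Move 1: B@(0,0) -> caps B=0 W=0
Move 2: W@(3,1) -> caps B=0 W=0
Move 3: B@(2,2) -> caps B=0 W=0
Move 4: W@(1,1) -> caps B=0 W=0
Move 5: B@(1,0) -> caps B=0 W=0
Move 6: W@(1,2) -> caps B=0 W=0
Move 7: B@(2,1) -> caps B=0 W=0
Move 8: W@(2,3) -> caps B=0 W=0
Move 9: B@(3,3) -> caps B=0 W=0
Move 10: W@(2,0) -> caps B=0 W=0
Move 11: B@(3,0) -> caps B=1 W=0

Answer: B...
BWW.
.BBW
BW.B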